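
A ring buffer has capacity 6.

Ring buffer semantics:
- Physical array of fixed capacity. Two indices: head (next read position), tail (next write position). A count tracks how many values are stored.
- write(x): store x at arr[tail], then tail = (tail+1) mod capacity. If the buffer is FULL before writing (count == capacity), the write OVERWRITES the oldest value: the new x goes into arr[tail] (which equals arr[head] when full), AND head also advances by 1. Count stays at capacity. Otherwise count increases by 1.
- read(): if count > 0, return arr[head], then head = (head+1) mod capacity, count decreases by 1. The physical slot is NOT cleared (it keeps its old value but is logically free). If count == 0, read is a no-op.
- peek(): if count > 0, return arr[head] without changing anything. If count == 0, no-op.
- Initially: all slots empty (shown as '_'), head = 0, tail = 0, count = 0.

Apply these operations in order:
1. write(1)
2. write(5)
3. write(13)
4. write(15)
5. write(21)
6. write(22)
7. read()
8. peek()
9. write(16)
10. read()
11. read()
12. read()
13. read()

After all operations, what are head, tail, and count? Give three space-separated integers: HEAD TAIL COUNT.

After op 1 (write(1)): arr=[1 _ _ _ _ _] head=0 tail=1 count=1
After op 2 (write(5)): arr=[1 5 _ _ _ _] head=0 tail=2 count=2
After op 3 (write(13)): arr=[1 5 13 _ _ _] head=0 tail=3 count=3
After op 4 (write(15)): arr=[1 5 13 15 _ _] head=0 tail=4 count=4
After op 5 (write(21)): arr=[1 5 13 15 21 _] head=0 tail=5 count=5
After op 6 (write(22)): arr=[1 5 13 15 21 22] head=0 tail=0 count=6
After op 7 (read()): arr=[1 5 13 15 21 22] head=1 tail=0 count=5
After op 8 (peek()): arr=[1 5 13 15 21 22] head=1 tail=0 count=5
After op 9 (write(16)): arr=[16 5 13 15 21 22] head=1 tail=1 count=6
After op 10 (read()): arr=[16 5 13 15 21 22] head=2 tail=1 count=5
After op 11 (read()): arr=[16 5 13 15 21 22] head=3 tail=1 count=4
After op 12 (read()): arr=[16 5 13 15 21 22] head=4 tail=1 count=3
After op 13 (read()): arr=[16 5 13 15 21 22] head=5 tail=1 count=2

Answer: 5 1 2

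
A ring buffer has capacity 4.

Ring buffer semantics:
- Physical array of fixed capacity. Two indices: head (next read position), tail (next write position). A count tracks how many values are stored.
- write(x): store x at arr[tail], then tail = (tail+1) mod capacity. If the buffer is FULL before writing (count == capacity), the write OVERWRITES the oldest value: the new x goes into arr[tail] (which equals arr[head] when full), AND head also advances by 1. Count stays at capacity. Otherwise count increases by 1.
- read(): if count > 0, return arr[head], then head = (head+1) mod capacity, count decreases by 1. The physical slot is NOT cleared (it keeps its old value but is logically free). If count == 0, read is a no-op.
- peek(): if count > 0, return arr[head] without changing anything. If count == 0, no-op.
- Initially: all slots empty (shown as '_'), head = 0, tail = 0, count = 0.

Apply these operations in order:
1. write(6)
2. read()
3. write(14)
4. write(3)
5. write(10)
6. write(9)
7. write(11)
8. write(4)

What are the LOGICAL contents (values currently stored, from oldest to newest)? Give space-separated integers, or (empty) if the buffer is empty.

After op 1 (write(6)): arr=[6 _ _ _] head=0 tail=1 count=1
After op 2 (read()): arr=[6 _ _ _] head=1 tail=1 count=0
After op 3 (write(14)): arr=[6 14 _ _] head=1 tail=2 count=1
After op 4 (write(3)): arr=[6 14 3 _] head=1 tail=3 count=2
After op 5 (write(10)): arr=[6 14 3 10] head=1 tail=0 count=3
After op 6 (write(9)): arr=[9 14 3 10] head=1 tail=1 count=4
After op 7 (write(11)): arr=[9 11 3 10] head=2 tail=2 count=4
After op 8 (write(4)): arr=[9 11 4 10] head=3 tail=3 count=4

Answer: 10 9 11 4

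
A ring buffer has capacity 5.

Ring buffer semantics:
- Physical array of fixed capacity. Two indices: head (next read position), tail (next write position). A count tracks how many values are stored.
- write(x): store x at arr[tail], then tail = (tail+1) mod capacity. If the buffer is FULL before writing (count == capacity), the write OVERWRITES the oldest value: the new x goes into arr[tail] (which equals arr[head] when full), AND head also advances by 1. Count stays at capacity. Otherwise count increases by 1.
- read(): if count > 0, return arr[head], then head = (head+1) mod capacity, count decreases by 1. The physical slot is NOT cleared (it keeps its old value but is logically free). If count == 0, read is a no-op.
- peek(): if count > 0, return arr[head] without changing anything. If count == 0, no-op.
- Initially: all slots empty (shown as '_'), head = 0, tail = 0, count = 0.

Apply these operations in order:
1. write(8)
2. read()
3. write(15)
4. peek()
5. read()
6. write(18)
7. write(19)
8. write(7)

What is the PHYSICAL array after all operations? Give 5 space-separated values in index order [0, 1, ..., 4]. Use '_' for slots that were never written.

Answer: 8 15 18 19 7

Derivation:
After op 1 (write(8)): arr=[8 _ _ _ _] head=0 tail=1 count=1
After op 2 (read()): arr=[8 _ _ _ _] head=1 tail=1 count=0
After op 3 (write(15)): arr=[8 15 _ _ _] head=1 tail=2 count=1
After op 4 (peek()): arr=[8 15 _ _ _] head=1 tail=2 count=1
After op 5 (read()): arr=[8 15 _ _ _] head=2 tail=2 count=0
After op 6 (write(18)): arr=[8 15 18 _ _] head=2 tail=3 count=1
After op 7 (write(19)): arr=[8 15 18 19 _] head=2 tail=4 count=2
After op 8 (write(7)): arr=[8 15 18 19 7] head=2 tail=0 count=3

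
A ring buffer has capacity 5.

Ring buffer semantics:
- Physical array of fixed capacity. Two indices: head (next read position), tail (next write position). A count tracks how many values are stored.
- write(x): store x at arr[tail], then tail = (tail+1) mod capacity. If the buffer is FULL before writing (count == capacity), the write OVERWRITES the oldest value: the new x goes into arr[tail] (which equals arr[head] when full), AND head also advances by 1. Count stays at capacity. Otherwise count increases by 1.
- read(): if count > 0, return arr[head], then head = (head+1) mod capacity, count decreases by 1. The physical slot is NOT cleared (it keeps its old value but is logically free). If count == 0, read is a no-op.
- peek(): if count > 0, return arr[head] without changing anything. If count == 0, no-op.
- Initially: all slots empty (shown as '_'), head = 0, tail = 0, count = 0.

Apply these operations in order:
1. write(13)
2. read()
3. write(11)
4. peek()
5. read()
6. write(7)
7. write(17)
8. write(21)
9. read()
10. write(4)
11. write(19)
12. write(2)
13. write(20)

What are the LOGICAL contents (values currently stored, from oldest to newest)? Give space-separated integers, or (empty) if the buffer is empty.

After op 1 (write(13)): arr=[13 _ _ _ _] head=0 tail=1 count=1
After op 2 (read()): arr=[13 _ _ _ _] head=1 tail=1 count=0
After op 3 (write(11)): arr=[13 11 _ _ _] head=1 tail=2 count=1
After op 4 (peek()): arr=[13 11 _ _ _] head=1 tail=2 count=1
After op 5 (read()): arr=[13 11 _ _ _] head=2 tail=2 count=0
After op 6 (write(7)): arr=[13 11 7 _ _] head=2 tail=3 count=1
After op 7 (write(17)): arr=[13 11 7 17 _] head=2 tail=4 count=2
After op 8 (write(21)): arr=[13 11 7 17 21] head=2 tail=0 count=3
After op 9 (read()): arr=[13 11 7 17 21] head=3 tail=0 count=2
After op 10 (write(4)): arr=[4 11 7 17 21] head=3 tail=1 count=3
After op 11 (write(19)): arr=[4 19 7 17 21] head=3 tail=2 count=4
After op 12 (write(2)): arr=[4 19 2 17 21] head=3 tail=3 count=5
After op 13 (write(20)): arr=[4 19 2 20 21] head=4 tail=4 count=5

Answer: 21 4 19 2 20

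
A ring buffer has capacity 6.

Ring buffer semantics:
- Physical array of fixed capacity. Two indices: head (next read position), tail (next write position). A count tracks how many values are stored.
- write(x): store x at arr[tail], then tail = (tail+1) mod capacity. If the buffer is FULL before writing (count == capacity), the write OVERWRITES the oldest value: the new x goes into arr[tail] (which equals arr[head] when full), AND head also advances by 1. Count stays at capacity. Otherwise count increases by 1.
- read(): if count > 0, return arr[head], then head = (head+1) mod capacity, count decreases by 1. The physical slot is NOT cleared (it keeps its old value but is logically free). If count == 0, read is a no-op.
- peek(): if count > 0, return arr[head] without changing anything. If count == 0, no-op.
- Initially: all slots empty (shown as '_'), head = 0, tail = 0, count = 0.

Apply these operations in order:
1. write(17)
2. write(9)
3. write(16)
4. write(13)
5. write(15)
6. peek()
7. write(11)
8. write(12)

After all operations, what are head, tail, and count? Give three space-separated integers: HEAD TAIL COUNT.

Answer: 1 1 6

Derivation:
After op 1 (write(17)): arr=[17 _ _ _ _ _] head=0 tail=1 count=1
After op 2 (write(9)): arr=[17 9 _ _ _ _] head=0 tail=2 count=2
After op 3 (write(16)): arr=[17 9 16 _ _ _] head=0 tail=3 count=3
After op 4 (write(13)): arr=[17 9 16 13 _ _] head=0 tail=4 count=4
After op 5 (write(15)): arr=[17 9 16 13 15 _] head=0 tail=5 count=5
After op 6 (peek()): arr=[17 9 16 13 15 _] head=0 tail=5 count=5
After op 7 (write(11)): arr=[17 9 16 13 15 11] head=0 tail=0 count=6
After op 8 (write(12)): arr=[12 9 16 13 15 11] head=1 tail=1 count=6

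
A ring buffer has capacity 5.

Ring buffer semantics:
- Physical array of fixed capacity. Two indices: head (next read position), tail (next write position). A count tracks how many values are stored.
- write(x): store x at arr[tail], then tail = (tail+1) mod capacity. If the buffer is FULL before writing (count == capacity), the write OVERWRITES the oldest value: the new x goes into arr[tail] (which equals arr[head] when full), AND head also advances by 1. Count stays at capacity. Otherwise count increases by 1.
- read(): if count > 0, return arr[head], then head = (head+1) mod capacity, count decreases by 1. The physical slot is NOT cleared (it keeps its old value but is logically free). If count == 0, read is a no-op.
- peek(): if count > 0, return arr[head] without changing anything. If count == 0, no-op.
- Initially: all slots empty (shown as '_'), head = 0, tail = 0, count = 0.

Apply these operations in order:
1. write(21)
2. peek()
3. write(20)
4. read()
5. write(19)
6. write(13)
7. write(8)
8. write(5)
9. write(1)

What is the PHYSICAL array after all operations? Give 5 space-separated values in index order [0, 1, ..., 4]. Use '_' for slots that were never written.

Answer: 5 1 19 13 8

Derivation:
After op 1 (write(21)): arr=[21 _ _ _ _] head=0 tail=1 count=1
After op 2 (peek()): arr=[21 _ _ _ _] head=0 tail=1 count=1
After op 3 (write(20)): arr=[21 20 _ _ _] head=0 tail=2 count=2
After op 4 (read()): arr=[21 20 _ _ _] head=1 tail=2 count=1
After op 5 (write(19)): arr=[21 20 19 _ _] head=1 tail=3 count=2
After op 6 (write(13)): arr=[21 20 19 13 _] head=1 tail=4 count=3
After op 7 (write(8)): arr=[21 20 19 13 8] head=1 tail=0 count=4
After op 8 (write(5)): arr=[5 20 19 13 8] head=1 tail=1 count=5
After op 9 (write(1)): arr=[5 1 19 13 8] head=2 tail=2 count=5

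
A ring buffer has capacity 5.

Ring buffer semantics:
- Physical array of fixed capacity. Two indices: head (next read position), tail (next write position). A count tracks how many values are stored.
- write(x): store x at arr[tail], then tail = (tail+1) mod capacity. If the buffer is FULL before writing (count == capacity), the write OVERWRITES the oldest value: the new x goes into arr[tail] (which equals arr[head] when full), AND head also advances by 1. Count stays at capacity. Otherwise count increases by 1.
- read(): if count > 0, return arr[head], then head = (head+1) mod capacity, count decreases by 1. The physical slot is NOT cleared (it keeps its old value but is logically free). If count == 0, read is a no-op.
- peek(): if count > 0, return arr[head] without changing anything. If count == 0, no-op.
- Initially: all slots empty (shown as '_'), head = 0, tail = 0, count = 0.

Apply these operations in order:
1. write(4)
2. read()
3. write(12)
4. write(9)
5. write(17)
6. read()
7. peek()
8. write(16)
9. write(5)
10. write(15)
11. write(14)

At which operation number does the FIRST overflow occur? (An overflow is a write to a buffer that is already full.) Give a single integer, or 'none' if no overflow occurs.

After op 1 (write(4)): arr=[4 _ _ _ _] head=0 tail=1 count=1
After op 2 (read()): arr=[4 _ _ _ _] head=1 tail=1 count=0
After op 3 (write(12)): arr=[4 12 _ _ _] head=1 tail=2 count=1
After op 4 (write(9)): arr=[4 12 9 _ _] head=1 tail=3 count=2
After op 5 (write(17)): arr=[4 12 9 17 _] head=1 tail=4 count=3
After op 6 (read()): arr=[4 12 9 17 _] head=2 tail=4 count=2
After op 7 (peek()): arr=[4 12 9 17 _] head=2 tail=4 count=2
After op 8 (write(16)): arr=[4 12 9 17 16] head=2 tail=0 count=3
After op 9 (write(5)): arr=[5 12 9 17 16] head=2 tail=1 count=4
After op 10 (write(15)): arr=[5 15 9 17 16] head=2 tail=2 count=5
After op 11 (write(14)): arr=[5 15 14 17 16] head=3 tail=3 count=5

Answer: 11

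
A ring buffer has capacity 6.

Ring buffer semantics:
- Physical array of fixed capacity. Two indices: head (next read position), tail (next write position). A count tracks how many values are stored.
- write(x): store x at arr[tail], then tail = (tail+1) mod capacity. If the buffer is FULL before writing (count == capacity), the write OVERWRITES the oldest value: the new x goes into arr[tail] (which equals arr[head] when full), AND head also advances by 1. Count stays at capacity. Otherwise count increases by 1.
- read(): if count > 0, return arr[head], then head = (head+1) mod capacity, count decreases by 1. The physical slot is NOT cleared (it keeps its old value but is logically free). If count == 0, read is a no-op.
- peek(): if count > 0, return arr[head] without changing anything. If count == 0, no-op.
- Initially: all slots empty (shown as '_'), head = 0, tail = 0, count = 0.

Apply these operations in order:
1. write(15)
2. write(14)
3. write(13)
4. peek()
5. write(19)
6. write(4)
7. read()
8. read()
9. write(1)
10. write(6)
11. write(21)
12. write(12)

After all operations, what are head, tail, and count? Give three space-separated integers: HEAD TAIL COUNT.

Answer: 3 3 6

Derivation:
After op 1 (write(15)): arr=[15 _ _ _ _ _] head=0 tail=1 count=1
After op 2 (write(14)): arr=[15 14 _ _ _ _] head=0 tail=2 count=2
After op 3 (write(13)): arr=[15 14 13 _ _ _] head=0 tail=3 count=3
After op 4 (peek()): arr=[15 14 13 _ _ _] head=0 tail=3 count=3
After op 5 (write(19)): arr=[15 14 13 19 _ _] head=0 tail=4 count=4
After op 6 (write(4)): arr=[15 14 13 19 4 _] head=0 tail=5 count=5
After op 7 (read()): arr=[15 14 13 19 4 _] head=1 tail=5 count=4
After op 8 (read()): arr=[15 14 13 19 4 _] head=2 tail=5 count=3
After op 9 (write(1)): arr=[15 14 13 19 4 1] head=2 tail=0 count=4
After op 10 (write(6)): arr=[6 14 13 19 4 1] head=2 tail=1 count=5
After op 11 (write(21)): arr=[6 21 13 19 4 1] head=2 tail=2 count=6
After op 12 (write(12)): arr=[6 21 12 19 4 1] head=3 tail=3 count=6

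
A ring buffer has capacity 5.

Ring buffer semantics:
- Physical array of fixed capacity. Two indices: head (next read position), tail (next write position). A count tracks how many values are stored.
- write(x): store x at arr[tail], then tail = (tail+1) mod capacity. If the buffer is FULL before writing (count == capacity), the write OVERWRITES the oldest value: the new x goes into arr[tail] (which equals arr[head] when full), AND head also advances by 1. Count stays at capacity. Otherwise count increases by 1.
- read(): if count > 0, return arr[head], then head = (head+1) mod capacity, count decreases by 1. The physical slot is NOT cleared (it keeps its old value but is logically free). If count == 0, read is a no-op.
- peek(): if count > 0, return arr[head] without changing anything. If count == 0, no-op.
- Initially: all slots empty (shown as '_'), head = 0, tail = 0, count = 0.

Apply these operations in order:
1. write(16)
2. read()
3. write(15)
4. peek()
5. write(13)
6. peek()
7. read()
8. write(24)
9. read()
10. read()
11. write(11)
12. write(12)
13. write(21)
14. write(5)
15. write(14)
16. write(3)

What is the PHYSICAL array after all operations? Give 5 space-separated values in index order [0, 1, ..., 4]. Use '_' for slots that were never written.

Answer: 12 21 5 14 3

Derivation:
After op 1 (write(16)): arr=[16 _ _ _ _] head=0 tail=1 count=1
After op 2 (read()): arr=[16 _ _ _ _] head=1 tail=1 count=0
After op 3 (write(15)): arr=[16 15 _ _ _] head=1 tail=2 count=1
After op 4 (peek()): arr=[16 15 _ _ _] head=1 tail=2 count=1
After op 5 (write(13)): arr=[16 15 13 _ _] head=1 tail=3 count=2
After op 6 (peek()): arr=[16 15 13 _ _] head=1 tail=3 count=2
After op 7 (read()): arr=[16 15 13 _ _] head=2 tail=3 count=1
After op 8 (write(24)): arr=[16 15 13 24 _] head=2 tail=4 count=2
After op 9 (read()): arr=[16 15 13 24 _] head=3 tail=4 count=1
After op 10 (read()): arr=[16 15 13 24 _] head=4 tail=4 count=0
After op 11 (write(11)): arr=[16 15 13 24 11] head=4 tail=0 count=1
After op 12 (write(12)): arr=[12 15 13 24 11] head=4 tail=1 count=2
After op 13 (write(21)): arr=[12 21 13 24 11] head=4 tail=2 count=3
After op 14 (write(5)): arr=[12 21 5 24 11] head=4 tail=3 count=4
After op 15 (write(14)): arr=[12 21 5 14 11] head=4 tail=4 count=5
After op 16 (write(3)): arr=[12 21 5 14 3] head=0 tail=0 count=5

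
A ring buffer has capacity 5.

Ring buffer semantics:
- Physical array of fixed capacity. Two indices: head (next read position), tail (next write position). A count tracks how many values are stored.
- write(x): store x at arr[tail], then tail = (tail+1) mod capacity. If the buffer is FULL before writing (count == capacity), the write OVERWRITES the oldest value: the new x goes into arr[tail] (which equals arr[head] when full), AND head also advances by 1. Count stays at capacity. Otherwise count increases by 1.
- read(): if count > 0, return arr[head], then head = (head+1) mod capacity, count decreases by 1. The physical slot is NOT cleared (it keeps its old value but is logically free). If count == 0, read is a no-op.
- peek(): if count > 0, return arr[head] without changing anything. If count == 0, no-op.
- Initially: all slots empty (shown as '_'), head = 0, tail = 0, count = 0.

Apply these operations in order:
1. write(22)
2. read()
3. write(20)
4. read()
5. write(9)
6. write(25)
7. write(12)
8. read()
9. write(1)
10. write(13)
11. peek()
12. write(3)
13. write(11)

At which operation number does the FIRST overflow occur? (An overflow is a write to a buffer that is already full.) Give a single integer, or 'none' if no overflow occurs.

Answer: 13

Derivation:
After op 1 (write(22)): arr=[22 _ _ _ _] head=0 tail=1 count=1
After op 2 (read()): arr=[22 _ _ _ _] head=1 tail=1 count=0
After op 3 (write(20)): arr=[22 20 _ _ _] head=1 tail=2 count=1
After op 4 (read()): arr=[22 20 _ _ _] head=2 tail=2 count=0
After op 5 (write(9)): arr=[22 20 9 _ _] head=2 tail=3 count=1
After op 6 (write(25)): arr=[22 20 9 25 _] head=2 tail=4 count=2
After op 7 (write(12)): arr=[22 20 9 25 12] head=2 tail=0 count=3
After op 8 (read()): arr=[22 20 9 25 12] head=3 tail=0 count=2
After op 9 (write(1)): arr=[1 20 9 25 12] head=3 tail=1 count=3
After op 10 (write(13)): arr=[1 13 9 25 12] head=3 tail=2 count=4
After op 11 (peek()): arr=[1 13 9 25 12] head=3 tail=2 count=4
After op 12 (write(3)): arr=[1 13 3 25 12] head=3 tail=3 count=5
After op 13 (write(11)): arr=[1 13 3 11 12] head=4 tail=4 count=5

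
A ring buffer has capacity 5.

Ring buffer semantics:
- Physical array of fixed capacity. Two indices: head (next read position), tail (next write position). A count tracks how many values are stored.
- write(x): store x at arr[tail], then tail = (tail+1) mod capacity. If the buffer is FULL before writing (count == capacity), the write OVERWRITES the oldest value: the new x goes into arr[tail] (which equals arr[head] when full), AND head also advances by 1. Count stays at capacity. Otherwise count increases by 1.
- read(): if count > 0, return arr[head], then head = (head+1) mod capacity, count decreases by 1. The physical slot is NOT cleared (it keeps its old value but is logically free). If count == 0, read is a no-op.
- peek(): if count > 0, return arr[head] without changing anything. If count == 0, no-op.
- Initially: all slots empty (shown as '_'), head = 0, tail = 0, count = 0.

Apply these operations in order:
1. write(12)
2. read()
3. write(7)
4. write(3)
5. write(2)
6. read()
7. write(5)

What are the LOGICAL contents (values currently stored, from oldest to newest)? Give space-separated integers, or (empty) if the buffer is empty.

After op 1 (write(12)): arr=[12 _ _ _ _] head=0 tail=1 count=1
After op 2 (read()): arr=[12 _ _ _ _] head=1 tail=1 count=0
After op 3 (write(7)): arr=[12 7 _ _ _] head=1 tail=2 count=1
After op 4 (write(3)): arr=[12 7 3 _ _] head=1 tail=3 count=2
After op 5 (write(2)): arr=[12 7 3 2 _] head=1 tail=4 count=3
After op 6 (read()): arr=[12 7 3 2 _] head=2 tail=4 count=2
After op 7 (write(5)): arr=[12 7 3 2 5] head=2 tail=0 count=3

Answer: 3 2 5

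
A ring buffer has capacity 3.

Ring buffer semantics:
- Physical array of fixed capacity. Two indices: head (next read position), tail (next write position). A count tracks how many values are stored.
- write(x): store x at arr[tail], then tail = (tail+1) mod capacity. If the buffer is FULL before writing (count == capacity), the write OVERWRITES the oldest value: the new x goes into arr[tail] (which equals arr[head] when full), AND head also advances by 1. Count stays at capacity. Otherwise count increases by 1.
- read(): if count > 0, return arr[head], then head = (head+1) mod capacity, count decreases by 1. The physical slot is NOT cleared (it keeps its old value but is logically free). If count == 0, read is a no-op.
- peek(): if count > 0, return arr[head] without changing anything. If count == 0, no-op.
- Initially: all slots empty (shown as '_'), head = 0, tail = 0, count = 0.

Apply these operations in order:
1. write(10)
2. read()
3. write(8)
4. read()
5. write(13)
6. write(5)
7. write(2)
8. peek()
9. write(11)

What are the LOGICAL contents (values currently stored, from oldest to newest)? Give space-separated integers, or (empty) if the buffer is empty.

Answer: 5 2 11

Derivation:
After op 1 (write(10)): arr=[10 _ _] head=0 tail=1 count=1
After op 2 (read()): arr=[10 _ _] head=1 tail=1 count=0
After op 3 (write(8)): arr=[10 8 _] head=1 tail=2 count=1
After op 4 (read()): arr=[10 8 _] head=2 tail=2 count=0
After op 5 (write(13)): arr=[10 8 13] head=2 tail=0 count=1
After op 6 (write(5)): arr=[5 8 13] head=2 tail=1 count=2
After op 7 (write(2)): arr=[5 2 13] head=2 tail=2 count=3
After op 8 (peek()): arr=[5 2 13] head=2 tail=2 count=3
After op 9 (write(11)): arr=[5 2 11] head=0 tail=0 count=3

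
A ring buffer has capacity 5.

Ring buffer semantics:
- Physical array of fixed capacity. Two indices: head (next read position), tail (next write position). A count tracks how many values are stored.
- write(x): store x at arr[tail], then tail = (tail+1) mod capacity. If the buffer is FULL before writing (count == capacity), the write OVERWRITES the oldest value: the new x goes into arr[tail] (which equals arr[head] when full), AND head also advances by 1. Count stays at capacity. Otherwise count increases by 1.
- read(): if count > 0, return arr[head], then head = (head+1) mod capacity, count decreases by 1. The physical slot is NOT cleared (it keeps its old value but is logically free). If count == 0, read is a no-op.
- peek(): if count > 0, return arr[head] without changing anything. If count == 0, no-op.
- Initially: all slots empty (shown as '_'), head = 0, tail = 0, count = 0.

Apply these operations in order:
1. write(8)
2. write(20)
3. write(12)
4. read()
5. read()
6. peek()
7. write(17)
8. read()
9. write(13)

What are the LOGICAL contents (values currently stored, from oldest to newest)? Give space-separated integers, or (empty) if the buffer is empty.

Answer: 17 13

Derivation:
After op 1 (write(8)): arr=[8 _ _ _ _] head=0 tail=1 count=1
After op 2 (write(20)): arr=[8 20 _ _ _] head=0 tail=2 count=2
After op 3 (write(12)): arr=[8 20 12 _ _] head=0 tail=3 count=3
After op 4 (read()): arr=[8 20 12 _ _] head=1 tail=3 count=2
After op 5 (read()): arr=[8 20 12 _ _] head=2 tail=3 count=1
After op 6 (peek()): arr=[8 20 12 _ _] head=2 tail=3 count=1
After op 7 (write(17)): arr=[8 20 12 17 _] head=2 tail=4 count=2
After op 8 (read()): arr=[8 20 12 17 _] head=3 tail=4 count=1
After op 9 (write(13)): arr=[8 20 12 17 13] head=3 tail=0 count=2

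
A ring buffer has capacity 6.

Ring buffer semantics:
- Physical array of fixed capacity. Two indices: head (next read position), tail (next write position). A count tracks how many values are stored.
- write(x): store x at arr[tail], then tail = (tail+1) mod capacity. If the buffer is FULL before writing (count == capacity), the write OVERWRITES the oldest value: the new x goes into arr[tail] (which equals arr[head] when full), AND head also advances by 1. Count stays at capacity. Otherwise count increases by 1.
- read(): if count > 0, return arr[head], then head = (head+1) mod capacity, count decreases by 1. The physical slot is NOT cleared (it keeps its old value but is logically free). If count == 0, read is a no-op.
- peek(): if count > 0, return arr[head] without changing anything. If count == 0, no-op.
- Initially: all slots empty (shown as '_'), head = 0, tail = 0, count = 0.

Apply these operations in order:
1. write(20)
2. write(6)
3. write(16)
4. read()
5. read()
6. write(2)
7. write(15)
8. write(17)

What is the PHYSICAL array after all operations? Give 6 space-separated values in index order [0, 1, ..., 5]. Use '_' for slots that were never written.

After op 1 (write(20)): arr=[20 _ _ _ _ _] head=0 tail=1 count=1
After op 2 (write(6)): arr=[20 6 _ _ _ _] head=0 tail=2 count=2
After op 3 (write(16)): arr=[20 6 16 _ _ _] head=0 tail=3 count=3
After op 4 (read()): arr=[20 6 16 _ _ _] head=1 tail=3 count=2
After op 5 (read()): arr=[20 6 16 _ _ _] head=2 tail=3 count=1
After op 6 (write(2)): arr=[20 6 16 2 _ _] head=2 tail=4 count=2
After op 7 (write(15)): arr=[20 6 16 2 15 _] head=2 tail=5 count=3
After op 8 (write(17)): arr=[20 6 16 2 15 17] head=2 tail=0 count=4

Answer: 20 6 16 2 15 17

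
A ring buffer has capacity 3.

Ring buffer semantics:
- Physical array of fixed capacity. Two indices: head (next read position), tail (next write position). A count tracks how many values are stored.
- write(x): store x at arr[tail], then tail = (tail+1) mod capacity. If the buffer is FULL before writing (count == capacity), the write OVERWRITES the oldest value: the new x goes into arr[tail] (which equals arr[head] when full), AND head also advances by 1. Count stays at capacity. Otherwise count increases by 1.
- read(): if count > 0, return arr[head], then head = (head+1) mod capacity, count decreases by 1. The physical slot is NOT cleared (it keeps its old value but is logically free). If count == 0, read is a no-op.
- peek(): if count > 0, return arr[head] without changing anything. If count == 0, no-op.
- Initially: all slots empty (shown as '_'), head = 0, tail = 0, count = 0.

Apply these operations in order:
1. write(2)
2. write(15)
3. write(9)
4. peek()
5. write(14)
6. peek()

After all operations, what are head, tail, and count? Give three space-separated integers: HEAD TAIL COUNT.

Answer: 1 1 3

Derivation:
After op 1 (write(2)): arr=[2 _ _] head=0 tail=1 count=1
After op 2 (write(15)): arr=[2 15 _] head=0 tail=2 count=2
After op 3 (write(9)): arr=[2 15 9] head=0 tail=0 count=3
After op 4 (peek()): arr=[2 15 9] head=0 tail=0 count=3
After op 5 (write(14)): arr=[14 15 9] head=1 tail=1 count=3
After op 6 (peek()): arr=[14 15 9] head=1 tail=1 count=3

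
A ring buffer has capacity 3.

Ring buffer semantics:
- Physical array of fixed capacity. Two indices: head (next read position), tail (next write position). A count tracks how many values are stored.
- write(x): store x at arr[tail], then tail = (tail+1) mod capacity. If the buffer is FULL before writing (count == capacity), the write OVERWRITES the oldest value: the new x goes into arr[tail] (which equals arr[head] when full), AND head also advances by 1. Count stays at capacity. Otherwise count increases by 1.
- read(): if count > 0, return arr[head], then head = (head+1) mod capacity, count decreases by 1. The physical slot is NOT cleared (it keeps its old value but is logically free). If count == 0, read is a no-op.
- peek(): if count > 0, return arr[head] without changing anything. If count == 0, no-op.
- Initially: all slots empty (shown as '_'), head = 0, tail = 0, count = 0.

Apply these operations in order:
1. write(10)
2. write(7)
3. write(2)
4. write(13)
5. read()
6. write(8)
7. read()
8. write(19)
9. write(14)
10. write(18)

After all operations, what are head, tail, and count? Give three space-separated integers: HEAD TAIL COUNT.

After op 1 (write(10)): arr=[10 _ _] head=0 tail=1 count=1
After op 2 (write(7)): arr=[10 7 _] head=0 tail=2 count=2
After op 3 (write(2)): arr=[10 7 2] head=0 tail=0 count=3
After op 4 (write(13)): arr=[13 7 2] head=1 tail=1 count=3
After op 5 (read()): arr=[13 7 2] head=2 tail=1 count=2
After op 6 (write(8)): arr=[13 8 2] head=2 tail=2 count=3
After op 7 (read()): arr=[13 8 2] head=0 tail=2 count=2
After op 8 (write(19)): arr=[13 8 19] head=0 tail=0 count=3
After op 9 (write(14)): arr=[14 8 19] head=1 tail=1 count=3
After op 10 (write(18)): arr=[14 18 19] head=2 tail=2 count=3

Answer: 2 2 3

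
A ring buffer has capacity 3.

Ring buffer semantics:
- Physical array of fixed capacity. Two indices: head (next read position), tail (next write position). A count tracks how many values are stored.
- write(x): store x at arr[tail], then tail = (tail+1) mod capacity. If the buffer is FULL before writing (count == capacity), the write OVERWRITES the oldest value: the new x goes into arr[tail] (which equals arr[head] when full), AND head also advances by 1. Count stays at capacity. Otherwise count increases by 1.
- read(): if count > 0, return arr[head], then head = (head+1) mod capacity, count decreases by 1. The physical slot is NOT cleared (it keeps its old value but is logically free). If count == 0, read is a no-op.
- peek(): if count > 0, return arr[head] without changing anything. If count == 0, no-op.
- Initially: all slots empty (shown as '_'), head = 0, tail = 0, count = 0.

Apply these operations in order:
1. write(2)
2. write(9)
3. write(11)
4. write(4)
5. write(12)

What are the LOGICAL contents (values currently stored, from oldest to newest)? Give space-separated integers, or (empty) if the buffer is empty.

Answer: 11 4 12

Derivation:
After op 1 (write(2)): arr=[2 _ _] head=0 tail=1 count=1
After op 2 (write(9)): arr=[2 9 _] head=0 tail=2 count=2
After op 3 (write(11)): arr=[2 9 11] head=0 tail=0 count=3
After op 4 (write(4)): arr=[4 9 11] head=1 tail=1 count=3
After op 5 (write(12)): arr=[4 12 11] head=2 tail=2 count=3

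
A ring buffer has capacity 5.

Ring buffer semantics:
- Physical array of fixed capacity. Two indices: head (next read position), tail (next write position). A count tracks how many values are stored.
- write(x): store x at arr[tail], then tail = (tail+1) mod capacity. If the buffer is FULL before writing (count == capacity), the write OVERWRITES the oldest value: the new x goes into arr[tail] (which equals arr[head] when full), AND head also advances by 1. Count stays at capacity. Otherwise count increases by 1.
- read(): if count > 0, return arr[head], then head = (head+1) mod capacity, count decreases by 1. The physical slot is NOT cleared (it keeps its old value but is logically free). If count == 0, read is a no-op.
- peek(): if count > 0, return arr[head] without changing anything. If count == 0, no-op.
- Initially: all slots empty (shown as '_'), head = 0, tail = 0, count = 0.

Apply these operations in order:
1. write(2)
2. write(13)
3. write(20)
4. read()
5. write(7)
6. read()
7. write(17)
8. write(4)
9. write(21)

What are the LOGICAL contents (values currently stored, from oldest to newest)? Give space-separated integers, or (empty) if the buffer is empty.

After op 1 (write(2)): arr=[2 _ _ _ _] head=0 tail=1 count=1
After op 2 (write(13)): arr=[2 13 _ _ _] head=0 tail=2 count=2
After op 3 (write(20)): arr=[2 13 20 _ _] head=0 tail=3 count=3
After op 4 (read()): arr=[2 13 20 _ _] head=1 tail=3 count=2
After op 5 (write(7)): arr=[2 13 20 7 _] head=1 tail=4 count=3
After op 6 (read()): arr=[2 13 20 7 _] head=2 tail=4 count=2
After op 7 (write(17)): arr=[2 13 20 7 17] head=2 tail=0 count=3
After op 8 (write(4)): arr=[4 13 20 7 17] head=2 tail=1 count=4
After op 9 (write(21)): arr=[4 21 20 7 17] head=2 tail=2 count=5

Answer: 20 7 17 4 21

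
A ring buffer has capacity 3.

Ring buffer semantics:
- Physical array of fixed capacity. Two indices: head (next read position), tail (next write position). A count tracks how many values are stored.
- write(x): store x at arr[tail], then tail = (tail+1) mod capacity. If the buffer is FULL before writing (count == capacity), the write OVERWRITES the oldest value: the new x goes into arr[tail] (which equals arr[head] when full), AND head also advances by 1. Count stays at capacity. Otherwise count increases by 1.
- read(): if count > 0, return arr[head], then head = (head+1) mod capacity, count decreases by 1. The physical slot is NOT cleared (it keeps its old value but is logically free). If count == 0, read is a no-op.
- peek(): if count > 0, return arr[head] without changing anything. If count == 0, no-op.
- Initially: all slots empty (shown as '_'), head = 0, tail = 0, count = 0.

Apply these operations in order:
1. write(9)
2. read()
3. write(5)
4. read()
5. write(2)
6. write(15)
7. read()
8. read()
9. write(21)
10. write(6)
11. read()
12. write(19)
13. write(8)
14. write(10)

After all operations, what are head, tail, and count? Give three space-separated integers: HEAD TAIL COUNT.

After op 1 (write(9)): arr=[9 _ _] head=0 tail=1 count=1
After op 2 (read()): arr=[9 _ _] head=1 tail=1 count=0
After op 3 (write(5)): arr=[9 5 _] head=1 tail=2 count=1
After op 4 (read()): arr=[9 5 _] head=2 tail=2 count=0
After op 5 (write(2)): arr=[9 5 2] head=2 tail=0 count=1
After op 6 (write(15)): arr=[15 5 2] head=2 tail=1 count=2
After op 7 (read()): arr=[15 5 2] head=0 tail=1 count=1
After op 8 (read()): arr=[15 5 2] head=1 tail=1 count=0
After op 9 (write(21)): arr=[15 21 2] head=1 tail=2 count=1
After op 10 (write(6)): arr=[15 21 6] head=1 tail=0 count=2
After op 11 (read()): arr=[15 21 6] head=2 tail=0 count=1
After op 12 (write(19)): arr=[19 21 6] head=2 tail=1 count=2
After op 13 (write(8)): arr=[19 8 6] head=2 tail=2 count=3
After op 14 (write(10)): arr=[19 8 10] head=0 tail=0 count=3

Answer: 0 0 3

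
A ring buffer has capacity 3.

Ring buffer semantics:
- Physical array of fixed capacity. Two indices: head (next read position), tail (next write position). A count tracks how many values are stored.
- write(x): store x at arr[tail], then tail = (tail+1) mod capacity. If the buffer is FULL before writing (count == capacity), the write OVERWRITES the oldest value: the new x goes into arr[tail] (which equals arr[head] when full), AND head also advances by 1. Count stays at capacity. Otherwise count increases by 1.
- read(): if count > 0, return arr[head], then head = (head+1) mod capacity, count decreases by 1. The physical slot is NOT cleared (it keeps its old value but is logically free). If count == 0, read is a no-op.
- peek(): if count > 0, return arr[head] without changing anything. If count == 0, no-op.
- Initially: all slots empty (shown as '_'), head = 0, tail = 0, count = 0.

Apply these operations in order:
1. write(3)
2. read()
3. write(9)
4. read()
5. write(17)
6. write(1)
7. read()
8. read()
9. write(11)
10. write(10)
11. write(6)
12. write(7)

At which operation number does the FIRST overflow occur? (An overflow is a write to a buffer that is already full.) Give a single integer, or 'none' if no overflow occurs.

After op 1 (write(3)): arr=[3 _ _] head=0 tail=1 count=1
After op 2 (read()): arr=[3 _ _] head=1 tail=1 count=0
After op 3 (write(9)): arr=[3 9 _] head=1 tail=2 count=1
After op 4 (read()): arr=[3 9 _] head=2 tail=2 count=0
After op 5 (write(17)): arr=[3 9 17] head=2 tail=0 count=1
After op 6 (write(1)): arr=[1 9 17] head=2 tail=1 count=2
After op 7 (read()): arr=[1 9 17] head=0 tail=1 count=1
After op 8 (read()): arr=[1 9 17] head=1 tail=1 count=0
After op 9 (write(11)): arr=[1 11 17] head=1 tail=2 count=1
After op 10 (write(10)): arr=[1 11 10] head=1 tail=0 count=2
After op 11 (write(6)): arr=[6 11 10] head=1 tail=1 count=3
After op 12 (write(7)): arr=[6 7 10] head=2 tail=2 count=3

Answer: 12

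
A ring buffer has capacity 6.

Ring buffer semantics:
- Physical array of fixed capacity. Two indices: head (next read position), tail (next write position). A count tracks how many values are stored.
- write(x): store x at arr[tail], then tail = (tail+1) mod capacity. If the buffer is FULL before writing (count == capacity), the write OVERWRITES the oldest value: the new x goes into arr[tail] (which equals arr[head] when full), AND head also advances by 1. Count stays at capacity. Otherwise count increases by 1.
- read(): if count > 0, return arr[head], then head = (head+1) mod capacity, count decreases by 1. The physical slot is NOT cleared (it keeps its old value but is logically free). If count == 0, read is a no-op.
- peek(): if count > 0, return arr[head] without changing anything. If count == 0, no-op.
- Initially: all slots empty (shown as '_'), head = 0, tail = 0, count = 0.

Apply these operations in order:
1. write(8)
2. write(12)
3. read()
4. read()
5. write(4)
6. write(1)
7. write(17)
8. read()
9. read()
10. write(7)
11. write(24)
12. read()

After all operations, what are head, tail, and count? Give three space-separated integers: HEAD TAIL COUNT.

Answer: 5 1 2

Derivation:
After op 1 (write(8)): arr=[8 _ _ _ _ _] head=0 tail=1 count=1
After op 2 (write(12)): arr=[8 12 _ _ _ _] head=0 tail=2 count=2
After op 3 (read()): arr=[8 12 _ _ _ _] head=1 tail=2 count=1
After op 4 (read()): arr=[8 12 _ _ _ _] head=2 tail=2 count=0
After op 5 (write(4)): arr=[8 12 4 _ _ _] head=2 tail=3 count=1
After op 6 (write(1)): arr=[8 12 4 1 _ _] head=2 tail=4 count=2
After op 7 (write(17)): arr=[8 12 4 1 17 _] head=2 tail=5 count=3
After op 8 (read()): arr=[8 12 4 1 17 _] head=3 tail=5 count=2
After op 9 (read()): arr=[8 12 4 1 17 _] head=4 tail=5 count=1
After op 10 (write(7)): arr=[8 12 4 1 17 7] head=4 tail=0 count=2
After op 11 (write(24)): arr=[24 12 4 1 17 7] head=4 tail=1 count=3
After op 12 (read()): arr=[24 12 4 1 17 7] head=5 tail=1 count=2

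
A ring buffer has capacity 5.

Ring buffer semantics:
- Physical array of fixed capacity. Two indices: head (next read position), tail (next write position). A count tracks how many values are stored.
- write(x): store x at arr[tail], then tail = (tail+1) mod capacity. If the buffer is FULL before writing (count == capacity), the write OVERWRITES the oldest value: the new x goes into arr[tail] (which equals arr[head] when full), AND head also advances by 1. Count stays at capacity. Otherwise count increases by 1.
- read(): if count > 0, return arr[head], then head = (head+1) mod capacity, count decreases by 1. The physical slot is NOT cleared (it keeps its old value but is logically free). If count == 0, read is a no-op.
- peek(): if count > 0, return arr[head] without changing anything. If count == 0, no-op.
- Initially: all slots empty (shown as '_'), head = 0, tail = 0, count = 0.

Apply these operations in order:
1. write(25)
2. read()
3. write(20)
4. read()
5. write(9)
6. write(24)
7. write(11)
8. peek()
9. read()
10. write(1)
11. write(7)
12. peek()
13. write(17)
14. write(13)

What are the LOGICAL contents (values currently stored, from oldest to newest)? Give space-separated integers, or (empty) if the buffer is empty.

After op 1 (write(25)): arr=[25 _ _ _ _] head=0 tail=1 count=1
After op 2 (read()): arr=[25 _ _ _ _] head=1 tail=1 count=0
After op 3 (write(20)): arr=[25 20 _ _ _] head=1 tail=2 count=1
After op 4 (read()): arr=[25 20 _ _ _] head=2 tail=2 count=0
After op 5 (write(9)): arr=[25 20 9 _ _] head=2 tail=3 count=1
After op 6 (write(24)): arr=[25 20 9 24 _] head=2 tail=4 count=2
After op 7 (write(11)): arr=[25 20 9 24 11] head=2 tail=0 count=3
After op 8 (peek()): arr=[25 20 9 24 11] head=2 tail=0 count=3
After op 9 (read()): arr=[25 20 9 24 11] head=3 tail=0 count=2
After op 10 (write(1)): arr=[1 20 9 24 11] head=3 tail=1 count=3
After op 11 (write(7)): arr=[1 7 9 24 11] head=3 tail=2 count=4
After op 12 (peek()): arr=[1 7 9 24 11] head=3 tail=2 count=4
After op 13 (write(17)): arr=[1 7 17 24 11] head=3 tail=3 count=5
After op 14 (write(13)): arr=[1 7 17 13 11] head=4 tail=4 count=5

Answer: 11 1 7 17 13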